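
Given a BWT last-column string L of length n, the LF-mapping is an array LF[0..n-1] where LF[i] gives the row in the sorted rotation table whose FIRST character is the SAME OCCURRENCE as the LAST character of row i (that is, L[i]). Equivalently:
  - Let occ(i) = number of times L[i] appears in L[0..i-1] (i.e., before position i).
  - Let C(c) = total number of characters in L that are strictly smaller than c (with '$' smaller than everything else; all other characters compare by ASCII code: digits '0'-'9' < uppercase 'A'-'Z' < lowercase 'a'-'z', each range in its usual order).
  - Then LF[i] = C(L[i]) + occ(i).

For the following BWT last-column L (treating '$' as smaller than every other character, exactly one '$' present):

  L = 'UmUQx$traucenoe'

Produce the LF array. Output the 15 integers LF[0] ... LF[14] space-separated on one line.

Answer: 2 8 3 1 14 0 12 11 4 13 5 6 9 10 7

Derivation:
Char counts: '$':1, 'Q':1, 'U':2, 'a':1, 'c':1, 'e':2, 'm':1, 'n':1, 'o':1, 'r':1, 't':1, 'u':1, 'x':1
C (first-col start): C('$')=0, C('Q')=1, C('U')=2, C('a')=4, C('c')=5, C('e')=6, C('m')=8, C('n')=9, C('o')=10, C('r')=11, C('t')=12, C('u')=13, C('x')=14
L[0]='U': occ=0, LF[0]=C('U')+0=2+0=2
L[1]='m': occ=0, LF[1]=C('m')+0=8+0=8
L[2]='U': occ=1, LF[2]=C('U')+1=2+1=3
L[3]='Q': occ=0, LF[3]=C('Q')+0=1+0=1
L[4]='x': occ=0, LF[4]=C('x')+0=14+0=14
L[5]='$': occ=0, LF[5]=C('$')+0=0+0=0
L[6]='t': occ=0, LF[6]=C('t')+0=12+0=12
L[7]='r': occ=0, LF[7]=C('r')+0=11+0=11
L[8]='a': occ=0, LF[8]=C('a')+0=4+0=4
L[9]='u': occ=0, LF[9]=C('u')+0=13+0=13
L[10]='c': occ=0, LF[10]=C('c')+0=5+0=5
L[11]='e': occ=0, LF[11]=C('e')+0=6+0=6
L[12]='n': occ=0, LF[12]=C('n')+0=9+0=9
L[13]='o': occ=0, LF[13]=C('o')+0=10+0=10
L[14]='e': occ=1, LF[14]=C('e')+1=6+1=7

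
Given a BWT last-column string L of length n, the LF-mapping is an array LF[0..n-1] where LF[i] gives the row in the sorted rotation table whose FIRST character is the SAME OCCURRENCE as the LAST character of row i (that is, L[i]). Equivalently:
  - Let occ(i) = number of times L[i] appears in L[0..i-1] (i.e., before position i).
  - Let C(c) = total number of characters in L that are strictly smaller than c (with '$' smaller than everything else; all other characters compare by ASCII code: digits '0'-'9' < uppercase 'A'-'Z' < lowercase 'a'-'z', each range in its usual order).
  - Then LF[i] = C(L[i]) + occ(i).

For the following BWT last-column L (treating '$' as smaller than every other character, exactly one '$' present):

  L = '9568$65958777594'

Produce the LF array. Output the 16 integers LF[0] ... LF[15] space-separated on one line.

Answer: 13 2 6 11 0 7 3 14 4 12 8 9 10 5 15 1

Derivation:
Char counts: '$':1, '4':1, '5':4, '6':2, '7':3, '8':2, '9':3
C (first-col start): C('$')=0, C('4')=1, C('5')=2, C('6')=6, C('7')=8, C('8')=11, C('9')=13
L[0]='9': occ=0, LF[0]=C('9')+0=13+0=13
L[1]='5': occ=0, LF[1]=C('5')+0=2+0=2
L[2]='6': occ=0, LF[2]=C('6')+0=6+0=6
L[3]='8': occ=0, LF[3]=C('8')+0=11+0=11
L[4]='$': occ=0, LF[4]=C('$')+0=0+0=0
L[5]='6': occ=1, LF[5]=C('6')+1=6+1=7
L[6]='5': occ=1, LF[6]=C('5')+1=2+1=3
L[7]='9': occ=1, LF[7]=C('9')+1=13+1=14
L[8]='5': occ=2, LF[8]=C('5')+2=2+2=4
L[9]='8': occ=1, LF[9]=C('8')+1=11+1=12
L[10]='7': occ=0, LF[10]=C('7')+0=8+0=8
L[11]='7': occ=1, LF[11]=C('7')+1=8+1=9
L[12]='7': occ=2, LF[12]=C('7')+2=8+2=10
L[13]='5': occ=3, LF[13]=C('5')+3=2+3=5
L[14]='9': occ=2, LF[14]=C('9')+2=13+2=15
L[15]='4': occ=0, LF[15]=C('4')+0=1+0=1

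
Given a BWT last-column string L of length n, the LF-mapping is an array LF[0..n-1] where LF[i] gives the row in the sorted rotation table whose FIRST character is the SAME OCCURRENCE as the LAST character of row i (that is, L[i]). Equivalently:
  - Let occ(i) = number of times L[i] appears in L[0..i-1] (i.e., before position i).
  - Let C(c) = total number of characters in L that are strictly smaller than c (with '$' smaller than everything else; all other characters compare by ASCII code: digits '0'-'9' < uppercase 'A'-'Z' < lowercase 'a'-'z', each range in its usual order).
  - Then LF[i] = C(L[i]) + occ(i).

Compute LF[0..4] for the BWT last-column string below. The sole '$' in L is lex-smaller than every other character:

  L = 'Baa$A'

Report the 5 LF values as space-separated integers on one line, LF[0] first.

Char counts: '$':1, 'A':1, 'B':1, 'a':2
C (first-col start): C('$')=0, C('A')=1, C('B')=2, C('a')=3
L[0]='B': occ=0, LF[0]=C('B')+0=2+0=2
L[1]='a': occ=0, LF[1]=C('a')+0=3+0=3
L[2]='a': occ=1, LF[2]=C('a')+1=3+1=4
L[3]='$': occ=0, LF[3]=C('$')+0=0+0=0
L[4]='A': occ=0, LF[4]=C('A')+0=1+0=1

Answer: 2 3 4 0 1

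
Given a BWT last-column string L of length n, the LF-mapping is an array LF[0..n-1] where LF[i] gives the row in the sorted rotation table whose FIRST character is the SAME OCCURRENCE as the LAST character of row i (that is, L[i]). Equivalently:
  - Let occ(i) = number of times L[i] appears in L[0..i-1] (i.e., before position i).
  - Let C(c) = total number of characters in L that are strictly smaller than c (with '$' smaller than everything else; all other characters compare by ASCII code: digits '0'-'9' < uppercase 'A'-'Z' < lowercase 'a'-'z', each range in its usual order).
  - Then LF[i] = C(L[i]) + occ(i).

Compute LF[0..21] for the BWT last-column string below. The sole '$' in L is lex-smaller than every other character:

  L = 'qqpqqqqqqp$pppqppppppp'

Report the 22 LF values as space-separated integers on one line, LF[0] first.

Char counts: '$':1, 'p':12, 'q':9
C (first-col start): C('$')=0, C('p')=1, C('q')=13
L[0]='q': occ=0, LF[0]=C('q')+0=13+0=13
L[1]='q': occ=1, LF[1]=C('q')+1=13+1=14
L[2]='p': occ=0, LF[2]=C('p')+0=1+0=1
L[3]='q': occ=2, LF[3]=C('q')+2=13+2=15
L[4]='q': occ=3, LF[4]=C('q')+3=13+3=16
L[5]='q': occ=4, LF[5]=C('q')+4=13+4=17
L[6]='q': occ=5, LF[6]=C('q')+5=13+5=18
L[7]='q': occ=6, LF[7]=C('q')+6=13+6=19
L[8]='q': occ=7, LF[8]=C('q')+7=13+7=20
L[9]='p': occ=1, LF[9]=C('p')+1=1+1=2
L[10]='$': occ=0, LF[10]=C('$')+0=0+0=0
L[11]='p': occ=2, LF[11]=C('p')+2=1+2=3
L[12]='p': occ=3, LF[12]=C('p')+3=1+3=4
L[13]='p': occ=4, LF[13]=C('p')+4=1+4=5
L[14]='q': occ=8, LF[14]=C('q')+8=13+8=21
L[15]='p': occ=5, LF[15]=C('p')+5=1+5=6
L[16]='p': occ=6, LF[16]=C('p')+6=1+6=7
L[17]='p': occ=7, LF[17]=C('p')+7=1+7=8
L[18]='p': occ=8, LF[18]=C('p')+8=1+8=9
L[19]='p': occ=9, LF[19]=C('p')+9=1+9=10
L[20]='p': occ=10, LF[20]=C('p')+10=1+10=11
L[21]='p': occ=11, LF[21]=C('p')+11=1+11=12

Answer: 13 14 1 15 16 17 18 19 20 2 0 3 4 5 21 6 7 8 9 10 11 12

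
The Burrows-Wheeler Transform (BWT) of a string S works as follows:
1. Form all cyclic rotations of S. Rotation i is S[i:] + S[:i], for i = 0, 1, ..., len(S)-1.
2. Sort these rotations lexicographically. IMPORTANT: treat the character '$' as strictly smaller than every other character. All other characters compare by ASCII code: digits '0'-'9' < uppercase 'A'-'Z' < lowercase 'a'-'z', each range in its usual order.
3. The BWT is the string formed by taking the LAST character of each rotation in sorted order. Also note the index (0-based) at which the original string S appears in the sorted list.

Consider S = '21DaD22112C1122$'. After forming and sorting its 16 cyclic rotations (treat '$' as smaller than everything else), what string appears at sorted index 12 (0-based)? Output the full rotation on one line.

Answer: C1122$21DaD22112

Derivation:
All 16 rotations (rotation i = S[i:]+S[:i]):
  rot[0] = 21DaD22112C1122$
  rot[1] = 1DaD22112C1122$2
  rot[2] = DaD22112C1122$21
  rot[3] = aD22112C1122$21D
  rot[4] = D22112C1122$21Da
  rot[5] = 22112C1122$21DaD
  rot[6] = 2112C1122$21DaD2
  rot[7] = 112C1122$21DaD22
  rot[8] = 12C1122$21DaD221
  rot[9] = 2C1122$21DaD2211
  rot[10] = C1122$21DaD22112
  rot[11] = 1122$21DaD22112C
  rot[12] = 122$21DaD22112C1
  rot[13] = 22$21DaD22112C11
  rot[14] = 2$21DaD22112C112
  rot[15] = $21DaD22112C1122
Sorted (with $ < everything):
  sorted[0] = $21DaD22112C1122
  sorted[1] = 1122$21DaD22112C
  sorted[2] = 112C1122$21DaD22
  sorted[3] = 122$21DaD22112C1
  sorted[4] = 12C1122$21DaD221
  sorted[5] = 1DaD22112C1122$2
  sorted[6] = 2$21DaD22112C112
  sorted[7] = 2112C1122$21DaD2
  sorted[8] = 21DaD22112C1122$
  sorted[9] = 22$21DaD22112C11
  sorted[10] = 22112C1122$21DaD
  sorted[11] = 2C1122$21DaD2211
  sorted[12] = C1122$21DaD22112
  sorted[13] = D22112C1122$21Da
  sorted[14] = DaD22112C1122$21
  sorted[15] = aD22112C1122$21D
sorted[12] = C1122$21DaD22112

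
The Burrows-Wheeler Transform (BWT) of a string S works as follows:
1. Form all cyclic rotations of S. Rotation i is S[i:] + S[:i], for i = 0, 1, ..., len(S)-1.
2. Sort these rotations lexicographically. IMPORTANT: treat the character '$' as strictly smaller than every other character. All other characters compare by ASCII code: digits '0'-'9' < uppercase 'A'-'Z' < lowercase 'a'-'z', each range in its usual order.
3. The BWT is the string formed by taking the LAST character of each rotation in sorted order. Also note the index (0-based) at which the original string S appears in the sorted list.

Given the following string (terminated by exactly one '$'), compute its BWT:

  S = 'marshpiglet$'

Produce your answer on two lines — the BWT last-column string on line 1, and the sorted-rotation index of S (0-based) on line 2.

Answer: tmlispg$hare
7

Derivation:
All 12 rotations (rotation i = S[i:]+S[:i]):
  rot[0] = marshpiglet$
  rot[1] = arshpiglet$m
  rot[2] = rshpiglet$ma
  rot[3] = shpiglet$mar
  rot[4] = hpiglet$mars
  rot[5] = piglet$marsh
  rot[6] = iglet$marshp
  rot[7] = glet$marshpi
  rot[8] = let$marshpig
  rot[9] = et$marshpigl
  rot[10] = t$marshpigle
  rot[11] = $marshpiglet
Sorted (with $ < everything):
  sorted[0] = $marshpiglet  (last char: 't')
  sorted[1] = arshpiglet$m  (last char: 'm')
  sorted[2] = et$marshpigl  (last char: 'l')
  sorted[3] = glet$marshpi  (last char: 'i')
  sorted[4] = hpiglet$mars  (last char: 's')
  sorted[5] = iglet$marshp  (last char: 'p')
  sorted[6] = let$marshpig  (last char: 'g')
  sorted[7] = marshpiglet$  (last char: '$')
  sorted[8] = piglet$marsh  (last char: 'h')
  sorted[9] = rshpiglet$ma  (last char: 'a')
  sorted[10] = shpiglet$mar  (last char: 'r')
  sorted[11] = t$marshpigle  (last char: 'e')
Last column: tmlispg$hare
Original string S is at sorted index 7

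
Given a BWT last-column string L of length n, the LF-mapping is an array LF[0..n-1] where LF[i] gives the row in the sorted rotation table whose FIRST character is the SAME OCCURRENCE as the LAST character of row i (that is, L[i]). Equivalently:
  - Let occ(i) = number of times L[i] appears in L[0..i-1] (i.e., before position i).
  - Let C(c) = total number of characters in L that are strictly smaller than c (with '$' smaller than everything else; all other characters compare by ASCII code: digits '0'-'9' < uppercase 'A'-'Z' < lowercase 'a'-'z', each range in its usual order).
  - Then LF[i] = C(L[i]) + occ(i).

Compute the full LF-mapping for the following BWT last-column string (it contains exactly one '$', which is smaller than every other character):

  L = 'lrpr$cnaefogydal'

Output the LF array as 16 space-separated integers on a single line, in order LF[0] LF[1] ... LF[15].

Char counts: '$':1, 'a':2, 'c':1, 'd':1, 'e':1, 'f':1, 'g':1, 'l':2, 'n':1, 'o':1, 'p':1, 'r':2, 'y':1
C (first-col start): C('$')=0, C('a')=1, C('c')=3, C('d')=4, C('e')=5, C('f')=6, C('g')=7, C('l')=8, C('n')=10, C('o')=11, C('p')=12, C('r')=13, C('y')=15
L[0]='l': occ=0, LF[0]=C('l')+0=8+0=8
L[1]='r': occ=0, LF[1]=C('r')+0=13+0=13
L[2]='p': occ=0, LF[2]=C('p')+0=12+0=12
L[3]='r': occ=1, LF[3]=C('r')+1=13+1=14
L[4]='$': occ=0, LF[4]=C('$')+0=0+0=0
L[5]='c': occ=0, LF[5]=C('c')+0=3+0=3
L[6]='n': occ=0, LF[6]=C('n')+0=10+0=10
L[7]='a': occ=0, LF[7]=C('a')+0=1+0=1
L[8]='e': occ=0, LF[8]=C('e')+0=5+0=5
L[9]='f': occ=0, LF[9]=C('f')+0=6+0=6
L[10]='o': occ=0, LF[10]=C('o')+0=11+0=11
L[11]='g': occ=0, LF[11]=C('g')+0=7+0=7
L[12]='y': occ=0, LF[12]=C('y')+0=15+0=15
L[13]='d': occ=0, LF[13]=C('d')+0=4+0=4
L[14]='a': occ=1, LF[14]=C('a')+1=1+1=2
L[15]='l': occ=1, LF[15]=C('l')+1=8+1=9

Answer: 8 13 12 14 0 3 10 1 5 6 11 7 15 4 2 9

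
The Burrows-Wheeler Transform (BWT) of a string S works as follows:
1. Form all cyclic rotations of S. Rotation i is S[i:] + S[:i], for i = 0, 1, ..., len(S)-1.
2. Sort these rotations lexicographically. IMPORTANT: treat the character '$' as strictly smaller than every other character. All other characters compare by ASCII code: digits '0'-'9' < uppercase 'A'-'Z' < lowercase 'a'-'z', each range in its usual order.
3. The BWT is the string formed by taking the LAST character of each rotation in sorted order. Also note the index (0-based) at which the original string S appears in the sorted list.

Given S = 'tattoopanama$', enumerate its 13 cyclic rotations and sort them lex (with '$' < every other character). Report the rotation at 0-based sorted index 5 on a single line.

All 13 rotations (rotation i = S[i:]+S[:i]):
  rot[0] = tattoopanama$
  rot[1] = attoopanama$t
  rot[2] = ttoopanama$ta
  rot[3] = toopanama$tat
  rot[4] = oopanama$tatt
  rot[5] = opanama$tatto
  rot[6] = panama$tattoo
  rot[7] = anama$tattoop
  rot[8] = nama$tattoopa
  rot[9] = ama$tattoopan
  rot[10] = ma$tattoopana
  rot[11] = a$tattoopanam
  rot[12] = $tattoopanama
Sorted (with $ < everything):
  sorted[0] = $tattoopanama
  sorted[1] = a$tattoopanam
  sorted[2] = ama$tattoopan
  sorted[3] = anama$tattoop
  sorted[4] = attoopanama$t
  sorted[5] = ma$tattoopana
  sorted[6] = nama$tattoopa
  sorted[7] = oopanama$tatt
  sorted[8] = opanama$tatto
  sorted[9] = panama$tattoo
  sorted[10] = tattoopanama$
  sorted[11] = toopanama$tat
  sorted[12] = ttoopanama$ta
sorted[5] = ma$tattoopana

Answer: ma$tattoopana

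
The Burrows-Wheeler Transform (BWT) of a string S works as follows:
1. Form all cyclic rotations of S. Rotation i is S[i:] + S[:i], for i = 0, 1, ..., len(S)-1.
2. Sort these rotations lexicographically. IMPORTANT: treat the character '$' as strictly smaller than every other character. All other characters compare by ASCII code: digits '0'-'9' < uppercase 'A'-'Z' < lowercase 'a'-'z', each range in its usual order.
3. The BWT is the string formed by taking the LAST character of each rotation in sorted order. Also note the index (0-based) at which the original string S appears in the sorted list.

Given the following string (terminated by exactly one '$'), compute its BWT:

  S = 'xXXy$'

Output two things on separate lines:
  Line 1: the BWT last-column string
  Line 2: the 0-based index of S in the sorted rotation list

All 5 rotations (rotation i = S[i:]+S[:i]):
  rot[0] = xXXy$
  rot[1] = XXy$x
  rot[2] = Xy$xX
  rot[3] = y$xXX
  rot[4] = $xXXy
Sorted (with $ < everything):
  sorted[0] = $xXXy  (last char: 'y')
  sorted[1] = XXy$x  (last char: 'x')
  sorted[2] = Xy$xX  (last char: 'X')
  sorted[3] = xXXy$  (last char: '$')
  sorted[4] = y$xXX  (last char: 'X')
Last column: yxX$X
Original string S is at sorted index 3

Answer: yxX$X
3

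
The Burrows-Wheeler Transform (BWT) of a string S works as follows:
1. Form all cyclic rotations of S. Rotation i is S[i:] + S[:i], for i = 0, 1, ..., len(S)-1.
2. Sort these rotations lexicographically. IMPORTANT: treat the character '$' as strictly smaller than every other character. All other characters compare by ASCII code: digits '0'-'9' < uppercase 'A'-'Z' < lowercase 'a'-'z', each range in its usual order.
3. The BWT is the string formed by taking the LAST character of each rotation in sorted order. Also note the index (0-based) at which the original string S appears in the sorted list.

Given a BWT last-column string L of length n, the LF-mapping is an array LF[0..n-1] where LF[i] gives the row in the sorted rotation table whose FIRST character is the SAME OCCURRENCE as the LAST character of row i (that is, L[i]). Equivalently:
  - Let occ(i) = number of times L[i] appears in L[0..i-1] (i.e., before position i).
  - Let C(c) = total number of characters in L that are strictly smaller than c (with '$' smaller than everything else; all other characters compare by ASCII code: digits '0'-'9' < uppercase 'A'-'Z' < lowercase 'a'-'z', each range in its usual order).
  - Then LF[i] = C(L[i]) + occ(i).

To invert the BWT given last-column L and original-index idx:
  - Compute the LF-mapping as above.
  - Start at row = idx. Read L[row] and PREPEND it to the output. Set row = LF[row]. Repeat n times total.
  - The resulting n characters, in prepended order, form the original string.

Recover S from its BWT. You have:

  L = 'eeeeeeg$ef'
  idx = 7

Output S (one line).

LF mapping: 1 2 3 4 5 6 9 0 7 8
Walk LF starting at row 7, prepending L[row]:
  step 1: row=7, L[7]='$', prepend. Next row=LF[7]=0
  step 2: row=0, L[0]='e', prepend. Next row=LF[0]=1
  step 3: row=1, L[1]='e', prepend. Next row=LF[1]=2
  step 4: row=2, L[2]='e', prepend. Next row=LF[2]=3
  step 5: row=3, L[3]='e', prepend. Next row=LF[3]=4
  step 6: row=4, L[4]='e', prepend. Next row=LF[4]=5
  step 7: row=5, L[5]='e', prepend. Next row=LF[5]=6
  step 8: row=6, L[6]='g', prepend. Next row=LF[6]=9
  step 9: row=9, L[9]='f', prepend. Next row=LF[9]=8
  step 10: row=8, L[8]='e', prepend. Next row=LF[8]=7
Reversed output: efgeeeeee$

Answer: efgeeeeee$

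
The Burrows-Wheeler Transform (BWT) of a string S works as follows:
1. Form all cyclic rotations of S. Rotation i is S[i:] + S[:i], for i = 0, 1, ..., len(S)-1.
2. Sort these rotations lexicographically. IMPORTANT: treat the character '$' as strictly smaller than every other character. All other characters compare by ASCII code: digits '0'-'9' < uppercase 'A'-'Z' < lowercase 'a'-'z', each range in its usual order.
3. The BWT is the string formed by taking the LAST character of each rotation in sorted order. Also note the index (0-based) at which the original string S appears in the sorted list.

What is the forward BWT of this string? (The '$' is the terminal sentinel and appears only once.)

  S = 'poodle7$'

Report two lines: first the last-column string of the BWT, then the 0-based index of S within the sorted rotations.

Answer: 7eoldop$
7

Derivation:
All 8 rotations (rotation i = S[i:]+S[:i]):
  rot[0] = poodle7$
  rot[1] = oodle7$p
  rot[2] = odle7$po
  rot[3] = dle7$poo
  rot[4] = le7$pood
  rot[5] = e7$poodl
  rot[6] = 7$poodle
  rot[7] = $poodle7
Sorted (with $ < everything):
  sorted[0] = $poodle7  (last char: '7')
  sorted[1] = 7$poodle  (last char: 'e')
  sorted[2] = dle7$poo  (last char: 'o')
  sorted[3] = e7$poodl  (last char: 'l')
  sorted[4] = le7$pood  (last char: 'd')
  sorted[5] = odle7$po  (last char: 'o')
  sorted[6] = oodle7$p  (last char: 'p')
  sorted[7] = poodle7$  (last char: '$')
Last column: 7eoldop$
Original string S is at sorted index 7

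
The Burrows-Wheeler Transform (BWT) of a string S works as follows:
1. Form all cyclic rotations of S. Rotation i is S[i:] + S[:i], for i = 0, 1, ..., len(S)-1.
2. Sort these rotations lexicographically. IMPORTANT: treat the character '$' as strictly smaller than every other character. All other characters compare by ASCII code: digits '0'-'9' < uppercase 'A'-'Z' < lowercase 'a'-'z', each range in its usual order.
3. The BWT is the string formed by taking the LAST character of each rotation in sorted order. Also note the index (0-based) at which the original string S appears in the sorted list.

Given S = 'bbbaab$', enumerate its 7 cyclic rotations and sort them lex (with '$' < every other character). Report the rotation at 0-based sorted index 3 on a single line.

Answer: b$bbbaa

Derivation:
All 7 rotations (rotation i = S[i:]+S[:i]):
  rot[0] = bbbaab$
  rot[1] = bbaab$b
  rot[2] = baab$bb
  rot[3] = aab$bbb
  rot[4] = ab$bbba
  rot[5] = b$bbbaa
  rot[6] = $bbbaab
Sorted (with $ < everything):
  sorted[0] = $bbbaab
  sorted[1] = aab$bbb
  sorted[2] = ab$bbba
  sorted[3] = b$bbbaa
  sorted[4] = baab$bb
  sorted[5] = bbaab$b
  sorted[6] = bbbaab$
sorted[3] = b$bbbaa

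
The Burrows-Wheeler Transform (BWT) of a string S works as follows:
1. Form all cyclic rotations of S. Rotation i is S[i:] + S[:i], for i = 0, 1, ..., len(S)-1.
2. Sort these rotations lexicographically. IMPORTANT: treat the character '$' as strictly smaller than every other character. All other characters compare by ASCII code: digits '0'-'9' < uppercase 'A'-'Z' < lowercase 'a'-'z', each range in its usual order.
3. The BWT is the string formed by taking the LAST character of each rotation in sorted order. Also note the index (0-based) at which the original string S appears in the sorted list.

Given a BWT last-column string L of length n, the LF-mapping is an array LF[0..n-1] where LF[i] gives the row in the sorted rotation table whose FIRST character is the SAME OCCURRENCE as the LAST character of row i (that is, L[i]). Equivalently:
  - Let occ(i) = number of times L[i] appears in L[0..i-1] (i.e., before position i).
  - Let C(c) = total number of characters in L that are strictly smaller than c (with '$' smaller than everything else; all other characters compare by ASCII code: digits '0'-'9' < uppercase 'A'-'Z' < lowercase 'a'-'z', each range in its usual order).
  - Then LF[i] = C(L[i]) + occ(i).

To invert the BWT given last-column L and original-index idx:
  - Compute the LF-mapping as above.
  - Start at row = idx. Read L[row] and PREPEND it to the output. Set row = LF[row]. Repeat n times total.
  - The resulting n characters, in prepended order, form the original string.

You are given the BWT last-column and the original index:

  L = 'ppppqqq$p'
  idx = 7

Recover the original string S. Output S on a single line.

LF mapping: 1 2 3 4 6 7 8 0 5
Walk LF starting at row 7, prepending L[row]:
  step 1: row=7, L[7]='$', prepend. Next row=LF[7]=0
  step 2: row=0, L[0]='p', prepend. Next row=LF[0]=1
  step 3: row=1, L[1]='p', prepend. Next row=LF[1]=2
  step 4: row=2, L[2]='p', prepend. Next row=LF[2]=3
  step 5: row=3, L[3]='p', prepend. Next row=LF[3]=4
  step 6: row=4, L[4]='q', prepend. Next row=LF[4]=6
  step 7: row=6, L[6]='q', prepend. Next row=LF[6]=8
  step 8: row=8, L[8]='p', prepend. Next row=LF[8]=5
  step 9: row=5, L[5]='q', prepend. Next row=LF[5]=7
Reversed output: qpqqpppp$

Answer: qpqqpppp$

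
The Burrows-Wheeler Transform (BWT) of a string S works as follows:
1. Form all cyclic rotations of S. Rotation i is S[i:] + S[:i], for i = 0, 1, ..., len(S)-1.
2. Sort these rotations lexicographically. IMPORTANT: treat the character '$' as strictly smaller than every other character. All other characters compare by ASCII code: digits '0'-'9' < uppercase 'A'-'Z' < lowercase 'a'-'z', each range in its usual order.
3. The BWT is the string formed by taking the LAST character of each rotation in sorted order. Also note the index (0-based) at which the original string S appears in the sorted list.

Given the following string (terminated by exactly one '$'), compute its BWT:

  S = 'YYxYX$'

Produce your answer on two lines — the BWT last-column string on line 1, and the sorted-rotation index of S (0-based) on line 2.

All 6 rotations (rotation i = S[i:]+S[:i]):
  rot[0] = YYxYX$
  rot[1] = YxYX$Y
  rot[2] = xYX$YY
  rot[3] = YX$YYx
  rot[4] = X$YYxY
  rot[5] = $YYxYX
Sorted (with $ < everything):
  sorted[0] = $YYxYX  (last char: 'X')
  sorted[1] = X$YYxY  (last char: 'Y')
  sorted[2] = YX$YYx  (last char: 'x')
  sorted[3] = YYxYX$  (last char: '$')
  sorted[4] = YxYX$Y  (last char: 'Y')
  sorted[5] = xYX$YY  (last char: 'Y')
Last column: XYx$YY
Original string S is at sorted index 3

Answer: XYx$YY
3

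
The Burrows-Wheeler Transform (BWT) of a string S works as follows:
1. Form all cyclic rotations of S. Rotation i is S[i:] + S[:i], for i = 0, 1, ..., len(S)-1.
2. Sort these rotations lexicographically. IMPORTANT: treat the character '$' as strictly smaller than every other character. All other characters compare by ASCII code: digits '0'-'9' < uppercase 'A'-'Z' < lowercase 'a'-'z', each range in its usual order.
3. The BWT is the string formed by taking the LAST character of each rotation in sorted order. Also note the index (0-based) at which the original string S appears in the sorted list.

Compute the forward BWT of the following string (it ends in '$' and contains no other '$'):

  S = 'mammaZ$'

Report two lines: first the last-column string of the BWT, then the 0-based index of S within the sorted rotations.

All 7 rotations (rotation i = S[i:]+S[:i]):
  rot[0] = mammaZ$
  rot[1] = ammaZ$m
  rot[2] = mmaZ$ma
  rot[3] = maZ$mam
  rot[4] = aZ$mamm
  rot[5] = Z$mamma
  rot[6] = $mammaZ
Sorted (with $ < everything):
  sorted[0] = $mammaZ  (last char: 'Z')
  sorted[1] = Z$mamma  (last char: 'a')
  sorted[2] = aZ$mamm  (last char: 'm')
  sorted[3] = ammaZ$m  (last char: 'm')
  sorted[4] = maZ$mam  (last char: 'm')
  sorted[5] = mammaZ$  (last char: '$')
  sorted[6] = mmaZ$ma  (last char: 'a')
Last column: Zammm$a
Original string S is at sorted index 5

Answer: Zammm$a
5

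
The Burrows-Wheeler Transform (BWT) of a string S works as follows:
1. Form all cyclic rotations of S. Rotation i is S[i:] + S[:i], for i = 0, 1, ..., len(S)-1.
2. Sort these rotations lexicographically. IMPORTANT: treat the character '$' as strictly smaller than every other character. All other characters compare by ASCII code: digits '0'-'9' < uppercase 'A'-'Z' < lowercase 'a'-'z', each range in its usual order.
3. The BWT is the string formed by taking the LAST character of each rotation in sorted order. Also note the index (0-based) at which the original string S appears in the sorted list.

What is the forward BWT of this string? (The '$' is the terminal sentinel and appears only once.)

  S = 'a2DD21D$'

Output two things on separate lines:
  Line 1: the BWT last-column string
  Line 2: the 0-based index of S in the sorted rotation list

All 8 rotations (rotation i = S[i:]+S[:i]):
  rot[0] = a2DD21D$
  rot[1] = 2DD21D$a
  rot[2] = DD21D$a2
  rot[3] = D21D$a2D
  rot[4] = 21D$a2DD
  rot[5] = 1D$a2DD2
  rot[6] = D$a2DD21
  rot[7] = $a2DD21D
Sorted (with $ < everything):
  sorted[0] = $a2DD21D  (last char: 'D')
  sorted[1] = 1D$a2DD2  (last char: '2')
  sorted[2] = 21D$a2DD  (last char: 'D')
  sorted[3] = 2DD21D$a  (last char: 'a')
  sorted[4] = D$a2DD21  (last char: '1')
  sorted[5] = D21D$a2D  (last char: 'D')
  sorted[6] = DD21D$a2  (last char: '2')
  sorted[7] = a2DD21D$  (last char: '$')
Last column: D2Da1D2$
Original string S is at sorted index 7

Answer: D2Da1D2$
7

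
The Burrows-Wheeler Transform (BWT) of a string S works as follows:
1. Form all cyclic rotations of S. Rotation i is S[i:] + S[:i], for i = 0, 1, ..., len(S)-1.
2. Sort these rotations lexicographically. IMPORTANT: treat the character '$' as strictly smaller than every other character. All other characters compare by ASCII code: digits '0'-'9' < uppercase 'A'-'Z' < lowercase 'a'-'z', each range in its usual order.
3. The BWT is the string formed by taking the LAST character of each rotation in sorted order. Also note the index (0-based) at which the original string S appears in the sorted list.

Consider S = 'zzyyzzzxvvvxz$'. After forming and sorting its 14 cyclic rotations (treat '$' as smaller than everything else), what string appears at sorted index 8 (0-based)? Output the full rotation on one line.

All 14 rotations (rotation i = S[i:]+S[:i]):
  rot[0] = zzyyzzzxvvvxz$
  rot[1] = zyyzzzxvvvxz$z
  rot[2] = yyzzzxvvvxz$zz
  rot[3] = yzzzxvvvxz$zzy
  rot[4] = zzzxvvvxz$zzyy
  rot[5] = zzxvvvxz$zzyyz
  rot[6] = zxvvvxz$zzyyzz
  rot[7] = xvvvxz$zzyyzzz
  rot[8] = vvvxz$zzyyzzzx
  rot[9] = vvxz$zzyyzzzxv
  rot[10] = vxz$zzyyzzzxvv
  rot[11] = xz$zzyyzzzxvvv
  rot[12] = z$zzyyzzzxvvvx
  rot[13] = $zzyyzzzxvvvxz
Sorted (with $ < everything):
  sorted[0] = $zzyyzzzxvvvxz
  sorted[1] = vvvxz$zzyyzzzx
  sorted[2] = vvxz$zzyyzzzxv
  sorted[3] = vxz$zzyyzzzxvv
  sorted[4] = xvvvxz$zzyyzzz
  sorted[5] = xz$zzyyzzzxvvv
  sorted[6] = yyzzzxvvvxz$zz
  sorted[7] = yzzzxvvvxz$zzy
  sorted[8] = z$zzyyzzzxvvvx
  sorted[9] = zxvvvxz$zzyyzz
  sorted[10] = zyyzzzxvvvxz$z
  sorted[11] = zzxvvvxz$zzyyz
  sorted[12] = zzyyzzzxvvvxz$
  sorted[13] = zzzxvvvxz$zzyy
sorted[8] = z$zzyyzzzxvvvx

Answer: z$zzyyzzzxvvvx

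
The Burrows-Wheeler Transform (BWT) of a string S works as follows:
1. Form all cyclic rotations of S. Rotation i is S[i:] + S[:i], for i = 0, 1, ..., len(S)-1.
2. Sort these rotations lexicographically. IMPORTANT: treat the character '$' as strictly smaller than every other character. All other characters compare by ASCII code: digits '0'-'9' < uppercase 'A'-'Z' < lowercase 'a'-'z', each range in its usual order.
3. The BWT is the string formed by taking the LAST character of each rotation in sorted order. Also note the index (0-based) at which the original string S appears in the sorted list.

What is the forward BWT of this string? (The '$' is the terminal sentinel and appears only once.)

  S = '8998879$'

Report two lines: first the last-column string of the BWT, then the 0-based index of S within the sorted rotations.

Answer: 9889$798
4

Derivation:
All 8 rotations (rotation i = S[i:]+S[:i]):
  rot[0] = 8998879$
  rot[1] = 998879$8
  rot[2] = 98879$89
  rot[3] = 8879$899
  rot[4] = 879$8998
  rot[5] = 79$89988
  rot[6] = 9$899887
  rot[7] = $8998879
Sorted (with $ < everything):
  sorted[0] = $8998879  (last char: '9')
  sorted[1] = 79$89988  (last char: '8')
  sorted[2] = 879$8998  (last char: '8')
  sorted[3] = 8879$899  (last char: '9')
  sorted[4] = 8998879$  (last char: '$')
  sorted[5] = 9$899887  (last char: '7')
  sorted[6] = 98879$89  (last char: '9')
  sorted[7] = 998879$8  (last char: '8')
Last column: 9889$798
Original string S is at sorted index 4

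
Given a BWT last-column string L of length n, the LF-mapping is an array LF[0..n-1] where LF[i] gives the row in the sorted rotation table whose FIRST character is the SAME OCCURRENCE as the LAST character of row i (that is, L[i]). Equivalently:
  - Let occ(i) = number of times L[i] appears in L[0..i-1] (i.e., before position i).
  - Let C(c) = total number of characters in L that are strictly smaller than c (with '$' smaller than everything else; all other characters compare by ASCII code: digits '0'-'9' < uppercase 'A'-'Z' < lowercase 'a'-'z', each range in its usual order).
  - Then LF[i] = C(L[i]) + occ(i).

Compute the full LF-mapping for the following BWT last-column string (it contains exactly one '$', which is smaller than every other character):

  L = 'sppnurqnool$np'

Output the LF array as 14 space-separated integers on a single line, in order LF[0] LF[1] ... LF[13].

Char counts: '$':1, 'l':1, 'n':3, 'o':2, 'p':3, 'q':1, 'r':1, 's':1, 'u':1
C (first-col start): C('$')=0, C('l')=1, C('n')=2, C('o')=5, C('p')=7, C('q')=10, C('r')=11, C('s')=12, C('u')=13
L[0]='s': occ=0, LF[0]=C('s')+0=12+0=12
L[1]='p': occ=0, LF[1]=C('p')+0=7+0=7
L[2]='p': occ=1, LF[2]=C('p')+1=7+1=8
L[3]='n': occ=0, LF[3]=C('n')+0=2+0=2
L[4]='u': occ=0, LF[4]=C('u')+0=13+0=13
L[5]='r': occ=0, LF[5]=C('r')+0=11+0=11
L[6]='q': occ=0, LF[6]=C('q')+0=10+0=10
L[7]='n': occ=1, LF[7]=C('n')+1=2+1=3
L[8]='o': occ=0, LF[8]=C('o')+0=5+0=5
L[9]='o': occ=1, LF[9]=C('o')+1=5+1=6
L[10]='l': occ=0, LF[10]=C('l')+0=1+0=1
L[11]='$': occ=0, LF[11]=C('$')+0=0+0=0
L[12]='n': occ=2, LF[12]=C('n')+2=2+2=4
L[13]='p': occ=2, LF[13]=C('p')+2=7+2=9

Answer: 12 7 8 2 13 11 10 3 5 6 1 0 4 9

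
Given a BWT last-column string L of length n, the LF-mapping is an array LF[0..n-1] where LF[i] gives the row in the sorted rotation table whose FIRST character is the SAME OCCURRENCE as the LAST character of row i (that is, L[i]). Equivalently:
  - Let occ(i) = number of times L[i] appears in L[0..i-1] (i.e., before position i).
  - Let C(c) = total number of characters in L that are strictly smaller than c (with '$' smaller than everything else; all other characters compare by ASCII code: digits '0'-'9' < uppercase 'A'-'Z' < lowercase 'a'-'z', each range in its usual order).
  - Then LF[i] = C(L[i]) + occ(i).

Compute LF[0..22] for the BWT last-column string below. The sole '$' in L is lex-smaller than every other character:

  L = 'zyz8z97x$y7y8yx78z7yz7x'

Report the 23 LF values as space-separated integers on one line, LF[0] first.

Char counts: '$':1, '7':5, '8':3, '9':1, 'x':3, 'y':5, 'z':5
C (first-col start): C('$')=0, C('7')=1, C('8')=6, C('9')=9, C('x')=10, C('y')=13, C('z')=18
L[0]='z': occ=0, LF[0]=C('z')+0=18+0=18
L[1]='y': occ=0, LF[1]=C('y')+0=13+0=13
L[2]='z': occ=1, LF[2]=C('z')+1=18+1=19
L[3]='8': occ=0, LF[3]=C('8')+0=6+0=6
L[4]='z': occ=2, LF[4]=C('z')+2=18+2=20
L[5]='9': occ=0, LF[5]=C('9')+0=9+0=9
L[6]='7': occ=0, LF[6]=C('7')+0=1+0=1
L[7]='x': occ=0, LF[7]=C('x')+0=10+0=10
L[8]='$': occ=0, LF[8]=C('$')+0=0+0=0
L[9]='y': occ=1, LF[9]=C('y')+1=13+1=14
L[10]='7': occ=1, LF[10]=C('7')+1=1+1=2
L[11]='y': occ=2, LF[11]=C('y')+2=13+2=15
L[12]='8': occ=1, LF[12]=C('8')+1=6+1=7
L[13]='y': occ=3, LF[13]=C('y')+3=13+3=16
L[14]='x': occ=1, LF[14]=C('x')+1=10+1=11
L[15]='7': occ=2, LF[15]=C('7')+2=1+2=3
L[16]='8': occ=2, LF[16]=C('8')+2=6+2=8
L[17]='z': occ=3, LF[17]=C('z')+3=18+3=21
L[18]='7': occ=3, LF[18]=C('7')+3=1+3=4
L[19]='y': occ=4, LF[19]=C('y')+4=13+4=17
L[20]='z': occ=4, LF[20]=C('z')+4=18+4=22
L[21]='7': occ=4, LF[21]=C('7')+4=1+4=5
L[22]='x': occ=2, LF[22]=C('x')+2=10+2=12

Answer: 18 13 19 6 20 9 1 10 0 14 2 15 7 16 11 3 8 21 4 17 22 5 12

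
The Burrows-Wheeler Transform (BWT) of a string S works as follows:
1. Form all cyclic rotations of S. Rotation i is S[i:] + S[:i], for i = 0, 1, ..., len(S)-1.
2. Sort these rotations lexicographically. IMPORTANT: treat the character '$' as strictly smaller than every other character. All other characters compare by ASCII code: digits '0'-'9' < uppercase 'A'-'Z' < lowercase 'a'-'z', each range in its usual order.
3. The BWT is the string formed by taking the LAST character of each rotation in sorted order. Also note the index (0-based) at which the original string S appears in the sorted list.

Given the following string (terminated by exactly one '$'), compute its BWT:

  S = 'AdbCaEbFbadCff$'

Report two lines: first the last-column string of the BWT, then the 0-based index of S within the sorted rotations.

Answer: f$bdabCbdEFaAfC
1

Derivation:
All 15 rotations (rotation i = S[i:]+S[:i]):
  rot[0] = AdbCaEbFbadCff$
  rot[1] = dbCaEbFbadCff$A
  rot[2] = bCaEbFbadCff$Ad
  rot[3] = CaEbFbadCff$Adb
  rot[4] = aEbFbadCff$AdbC
  rot[5] = EbFbadCff$AdbCa
  rot[6] = bFbadCff$AdbCaE
  rot[7] = FbadCff$AdbCaEb
  rot[8] = badCff$AdbCaEbF
  rot[9] = adCff$AdbCaEbFb
  rot[10] = dCff$AdbCaEbFba
  rot[11] = Cff$AdbCaEbFbad
  rot[12] = ff$AdbCaEbFbadC
  rot[13] = f$AdbCaEbFbadCf
  rot[14] = $AdbCaEbFbadCff
Sorted (with $ < everything):
  sorted[0] = $AdbCaEbFbadCff  (last char: 'f')
  sorted[1] = AdbCaEbFbadCff$  (last char: '$')
  sorted[2] = CaEbFbadCff$Adb  (last char: 'b')
  sorted[3] = Cff$AdbCaEbFbad  (last char: 'd')
  sorted[4] = EbFbadCff$AdbCa  (last char: 'a')
  sorted[5] = FbadCff$AdbCaEb  (last char: 'b')
  sorted[6] = aEbFbadCff$AdbC  (last char: 'C')
  sorted[7] = adCff$AdbCaEbFb  (last char: 'b')
  sorted[8] = bCaEbFbadCff$Ad  (last char: 'd')
  sorted[9] = bFbadCff$AdbCaE  (last char: 'E')
  sorted[10] = badCff$AdbCaEbF  (last char: 'F')
  sorted[11] = dCff$AdbCaEbFba  (last char: 'a')
  sorted[12] = dbCaEbFbadCff$A  (last char: 'A')
  sorted[13] = f$AdbCaEbFbadCf  (last char: 'f')
  sorted[14] = ff$AdbCaEbFbadC  (last char: 'C')
Last column: f$bdabCbdEFaAfC
Original string S is at sorted index 1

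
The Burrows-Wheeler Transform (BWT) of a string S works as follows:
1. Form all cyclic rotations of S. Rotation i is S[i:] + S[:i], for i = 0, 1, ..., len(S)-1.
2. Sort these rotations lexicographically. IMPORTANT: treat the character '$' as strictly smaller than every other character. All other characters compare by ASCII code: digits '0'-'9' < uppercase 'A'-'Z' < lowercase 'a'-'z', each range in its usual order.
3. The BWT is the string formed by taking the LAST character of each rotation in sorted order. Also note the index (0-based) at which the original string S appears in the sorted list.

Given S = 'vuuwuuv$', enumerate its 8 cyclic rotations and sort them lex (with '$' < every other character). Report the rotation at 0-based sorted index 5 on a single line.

All 8 rotations (rotation i = S[i:]+S[:i]):
  rot[0] = vuuwuuv$
  rot[1] = uuwuuv$v
  rot[2] = uwuuv$vu
  rot[3] = wuuv$vuu
  rot[4] = uuv$vuuw
  rot[5] = uv$vuuwu
  rot[6] = v$vuuwuu
  rot[7] = $vuuwuuv
Sorted (with $ < everything):
  sorted[0] = $vuuwuuv
  sorted[1] = uuv$vuuw
  sorted[2] = uuwuuv$v
  sorted[3] = uv$vuuwu
  sorted[4] = uwuuv$vu
  sorted[5] = v$vuuwuu
  sorted[6] = vuuwuuv$
  sorted[7] = wuuv$vuu
sorted[5] = v$vuuwuu

Answer: v$vuuwuu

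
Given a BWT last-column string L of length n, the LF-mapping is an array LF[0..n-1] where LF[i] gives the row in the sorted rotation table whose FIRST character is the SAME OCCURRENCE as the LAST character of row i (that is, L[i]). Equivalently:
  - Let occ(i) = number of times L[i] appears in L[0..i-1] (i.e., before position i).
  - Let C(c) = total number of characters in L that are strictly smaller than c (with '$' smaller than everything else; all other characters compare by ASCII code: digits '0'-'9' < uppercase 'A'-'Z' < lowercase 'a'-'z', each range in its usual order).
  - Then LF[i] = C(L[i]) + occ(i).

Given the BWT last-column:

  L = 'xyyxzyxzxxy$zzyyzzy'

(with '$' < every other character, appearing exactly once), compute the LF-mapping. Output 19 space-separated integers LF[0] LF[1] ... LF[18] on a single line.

Answer: 1 6 7 2 13 8 3 14 4 5 9 0 15 16 10 11 17 18 12

Derivation:
Char counts: '$':1, 'x':5, 'y':7, 'z':6
C (first-col start): C('$')=0, C('x')=1, C('y')=6, C('z')=13
L[0]='x': occ=0, LF[0]=C('x')+0=1+0=1
L[1]='y': occ=0, LF[1]=C('y')+0=6+0=6
L[2]='y': occ=1, LF[2]=C('y')+1=6+1=7
L[3]='x': occ=1, LF[3]=C('x')+1=1+1=2
L[4]='z': occ=0, LF[4]=C('z')+0=13+0=13
L[5]='y': occ=2, LF[5]=C('y')+2=6+2=8
L[6]='x': occ=2, LF[6]=C('x')+2=1+2=3
L[7]='z': occ=1, LF[7]=C('z')+1=13+1=14
L[8]='x': occ=3, LF[8]=C('x')+3=1+3=4
L[9]='x': occ=4, LF[9]=C('x')+4=1+4=5
L[10]='y': occ=3, LF[10]=C('y')+3=6+3=9
L[11]='$': occ=0, LF[11]=C('$')+0=0+0=0
L[12]='z': occ=2, LF[12]=C('z')+2=13+2=15
L[13]='z': occ=3, LF[13]=C('z')+3=13+3=16
L[14]='y': occ=4, LF[14]=C('y')+4=6+4=10
L[15]='y': occ=5, LF[15]=C('y')+5=6+5=11
L[16]='z': occ=4, LF[16]=C('z')+4=13+4=17
L[17]='z': occ=5, LF[17]=C('z')+5=13+5=18
L[18]='y': occ=6, LF[18]=C('y')+6=6+6=12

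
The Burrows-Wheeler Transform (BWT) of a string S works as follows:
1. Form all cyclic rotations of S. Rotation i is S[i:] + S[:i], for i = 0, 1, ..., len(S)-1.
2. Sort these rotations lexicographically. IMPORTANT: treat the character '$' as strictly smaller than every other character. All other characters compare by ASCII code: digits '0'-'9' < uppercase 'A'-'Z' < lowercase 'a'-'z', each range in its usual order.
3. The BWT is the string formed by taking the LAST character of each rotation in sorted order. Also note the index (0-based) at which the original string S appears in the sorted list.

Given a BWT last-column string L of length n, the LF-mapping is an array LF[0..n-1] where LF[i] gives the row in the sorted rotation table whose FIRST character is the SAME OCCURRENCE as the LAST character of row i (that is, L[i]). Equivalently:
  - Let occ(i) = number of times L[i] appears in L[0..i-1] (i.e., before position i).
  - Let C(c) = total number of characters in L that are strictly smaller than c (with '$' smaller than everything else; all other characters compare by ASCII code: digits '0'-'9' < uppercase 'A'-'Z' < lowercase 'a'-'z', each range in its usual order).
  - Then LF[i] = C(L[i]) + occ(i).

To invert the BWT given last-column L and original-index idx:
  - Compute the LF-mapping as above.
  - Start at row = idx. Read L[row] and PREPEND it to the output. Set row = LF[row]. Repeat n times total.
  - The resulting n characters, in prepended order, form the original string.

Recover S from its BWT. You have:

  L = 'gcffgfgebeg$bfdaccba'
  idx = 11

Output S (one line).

Answer: edfbgcaffbcgbfagecg$

Derivation:
LF mapping: 16 6 12 13 17 14 18 10 3 11 19 0 4 15 9 1 7 8 5 2
Walk LF starting at row 11, prepending L[row]:
  step 1: row=11, L[11]='$', prepend. Next row=LF[11]=0
  step 2: row=0, L[0]='g', prepend. Next row=LF[0]=16
  step 3: row=16, L[16]='c', prepend. Next row=LF[16]=7
  step 4: row=7, L[7]='e', prepend. Next row=LF[7]=10
  step 5: row=10, L[10]='g', prepend. Next row=LF[10]=19
  step 6: row=19, L[19]='a', prepend. Next row=LF[19]=2
  step 7: row=2, L[2]='f', prepend. Next row=LF[2]=12
  step 8: row=12, L[12]='b', prepend. Next row=LF[12]=4
  step 9: row=4, L[4]='g', prepend. Next row=LF[4]=17
  step 10: row=17, L[17]='c', prepend. Next row=LF[17]=8
  step 11: row=8, L[8]='b', prepend. Next row=LF[8]=3
  step 12: row=3, L[3]='f', prepend. Next row=LF[3]=13
  step 13: row=13, L[13]='f', prepend. Next row=LF[13]=15
  step 14: row=15, L[15]='a', prepend. Next row=LF[15]=1
  step 15: row=1, L[1]='c', prepend. Next row=LF[1]=6
  step 16: row=6, L[6]='g', prepend. Next row=LF[6]=18
  step 17: row=18, L[18]='b', prepend. Next row=LF[18]=5
  step 18: row=5, L[5]='f', prepend. Next row=LF[5]=14
  step 19: row=14, L[14]='d', prepend. Next row=LF[14]=9
  step 20: row=9, L[9]='e', prepend. Next row=LF[9]=11
Reversed output: edfbgcaffbcgbfagecg$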